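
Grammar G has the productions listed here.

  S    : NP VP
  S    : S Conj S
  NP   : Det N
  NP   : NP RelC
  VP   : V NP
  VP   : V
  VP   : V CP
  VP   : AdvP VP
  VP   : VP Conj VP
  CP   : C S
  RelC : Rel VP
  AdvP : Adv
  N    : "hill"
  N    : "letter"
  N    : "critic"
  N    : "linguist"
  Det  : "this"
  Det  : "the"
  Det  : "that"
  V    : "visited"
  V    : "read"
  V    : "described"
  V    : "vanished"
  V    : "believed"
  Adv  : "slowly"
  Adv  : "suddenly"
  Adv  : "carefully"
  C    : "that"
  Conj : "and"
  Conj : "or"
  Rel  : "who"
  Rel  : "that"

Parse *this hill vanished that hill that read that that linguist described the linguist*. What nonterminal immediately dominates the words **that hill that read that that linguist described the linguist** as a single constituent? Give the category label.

[S [NP [Det this] [N hill]] [VP [V vanished] [NP [NP [Det that] [N hill]] [RelC [Rel that] [VP [V read] [CP [C that] [S [NP [Det that] [N linguist]] [VP [V described] [NP [Det the] [N linguist]]]]]]]]]]
The span 'that hill that read that that linguist described the linguist' is the NP node built by NP → NP RelC.

NP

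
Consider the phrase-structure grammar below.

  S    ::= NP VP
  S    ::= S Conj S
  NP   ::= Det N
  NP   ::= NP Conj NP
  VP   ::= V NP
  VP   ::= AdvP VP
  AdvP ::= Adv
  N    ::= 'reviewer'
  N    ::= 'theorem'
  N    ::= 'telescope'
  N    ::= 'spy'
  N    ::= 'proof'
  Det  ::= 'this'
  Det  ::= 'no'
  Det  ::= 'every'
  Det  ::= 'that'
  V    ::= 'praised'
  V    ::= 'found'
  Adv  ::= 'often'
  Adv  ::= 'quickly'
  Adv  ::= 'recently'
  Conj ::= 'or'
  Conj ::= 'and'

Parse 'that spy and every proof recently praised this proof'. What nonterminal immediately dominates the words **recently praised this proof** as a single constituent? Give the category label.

S
  NP
    NP
      Det: that
      N: spy
    Conj: and
    NP
      Det: every
      N: proof
  VP
    AdvP
      Adv: recently
    VP
      V: praised
      NP
        Det: this
        N: proof
The span 'recently praised this proof' is the VP node built by VP → AdvP VP.

VP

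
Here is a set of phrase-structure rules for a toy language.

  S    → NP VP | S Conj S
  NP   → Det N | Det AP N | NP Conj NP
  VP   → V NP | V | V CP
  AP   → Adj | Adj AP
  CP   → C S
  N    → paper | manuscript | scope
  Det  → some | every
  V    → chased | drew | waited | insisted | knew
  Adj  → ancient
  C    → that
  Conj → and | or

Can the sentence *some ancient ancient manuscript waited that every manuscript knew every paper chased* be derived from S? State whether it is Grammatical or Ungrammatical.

For S → NP VP, the only prefix that parses as NP is 'some ancient ancient manuscript', but the remainder 'waited that every manuscript knew every paper chased' is not a VP under these rules. The alternative S rule S → S Conj S likewise has no satisfying split.

Ungrammatical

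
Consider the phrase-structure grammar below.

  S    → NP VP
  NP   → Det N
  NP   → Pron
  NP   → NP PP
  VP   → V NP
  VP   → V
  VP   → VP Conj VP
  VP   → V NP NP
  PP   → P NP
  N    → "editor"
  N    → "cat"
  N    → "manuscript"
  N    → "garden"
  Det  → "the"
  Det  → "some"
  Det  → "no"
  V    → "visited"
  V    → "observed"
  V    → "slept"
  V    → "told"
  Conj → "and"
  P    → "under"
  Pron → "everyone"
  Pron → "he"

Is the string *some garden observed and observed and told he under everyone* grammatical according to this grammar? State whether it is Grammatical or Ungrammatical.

S
  NP
    Det: some
    N: garden
  VP
    VP
      V: observed
    Conj: and
    VP
      VP
        V: observed
      Conj: and
      VP
        V: told
        NP
          NP
            Pron: he
          PP
            P: under
            NP
              Pron: everyone
The bracketing above is licensed at every node by one of the given productions, with S at the root.

Grammatical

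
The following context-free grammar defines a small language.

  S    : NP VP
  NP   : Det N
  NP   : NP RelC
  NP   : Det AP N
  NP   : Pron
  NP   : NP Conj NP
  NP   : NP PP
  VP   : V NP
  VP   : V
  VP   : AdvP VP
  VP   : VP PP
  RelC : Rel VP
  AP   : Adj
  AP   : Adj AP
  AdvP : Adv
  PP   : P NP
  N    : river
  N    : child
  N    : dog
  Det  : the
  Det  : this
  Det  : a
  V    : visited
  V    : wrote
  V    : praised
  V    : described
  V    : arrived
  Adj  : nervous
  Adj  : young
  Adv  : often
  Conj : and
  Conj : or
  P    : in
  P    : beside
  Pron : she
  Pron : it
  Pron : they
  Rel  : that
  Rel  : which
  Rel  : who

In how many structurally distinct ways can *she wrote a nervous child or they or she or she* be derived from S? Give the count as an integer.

5

Two of the 5 distinct bracketings:
[S [NP [Pron she]] [VP [V wrote] [NP [NP [Det a] [AP [Adj nervous]] [N child]] [Conj or] [NP [NP [Pron they]] [Conj or] [NP [NP [Pron she]] [Conj or] [NP [Pron she]]]]]]]
[S [NP [Pron she]] [VP [V wrote] [NP [NP [Det a] [AP [Adj nervous]] [N child]] [Conj or] [NP [NP [NP [Pron they]] [Conj or] [NP [Pron she]]] [Conj or] [NP [Pron she]]]]]]
The trees differ in how a recursive rule is bracketed over the same span.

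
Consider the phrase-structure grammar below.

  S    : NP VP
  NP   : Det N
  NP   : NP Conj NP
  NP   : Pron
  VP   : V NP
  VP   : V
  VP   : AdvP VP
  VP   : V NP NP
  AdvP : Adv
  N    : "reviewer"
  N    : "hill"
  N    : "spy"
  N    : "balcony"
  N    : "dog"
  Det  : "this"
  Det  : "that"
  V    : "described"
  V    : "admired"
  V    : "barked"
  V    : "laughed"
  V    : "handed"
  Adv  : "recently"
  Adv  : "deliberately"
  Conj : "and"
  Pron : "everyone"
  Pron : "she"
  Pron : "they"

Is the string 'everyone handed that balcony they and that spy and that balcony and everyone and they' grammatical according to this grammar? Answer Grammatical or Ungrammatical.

[S [NP [Pron everyone]] [VP [V handed] [NP [Det that] [N balcony]] [NP [NP [Pron they]] [Conj and] [NP [NP [Det that] [N spy]] [Conj and] [NP [NP [Det that] [N balcony]] [Conj and] [NP [NP [Pron everyone]] [Conj and] [NP [Pron they]]]]]]]]
Each bracket corresponds to one application of a listed rule, so the string is derivable from S.

Grammatical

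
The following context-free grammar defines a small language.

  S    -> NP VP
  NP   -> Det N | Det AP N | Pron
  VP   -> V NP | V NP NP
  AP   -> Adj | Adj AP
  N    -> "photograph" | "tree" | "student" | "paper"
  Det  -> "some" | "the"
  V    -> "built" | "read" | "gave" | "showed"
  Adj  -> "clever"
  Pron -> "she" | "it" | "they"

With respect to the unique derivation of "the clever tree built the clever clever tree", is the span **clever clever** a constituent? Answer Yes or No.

Yes

[S [NP [Det the] [AP [Adj clever]] [N tree]] [VP [V built] [NP [Det the] [AP [Adj clever] [AP [Adj clever]]] [N tree]]]]
The words 'clever clever' are exhaustively dominated by a single AP node (built by AP → Adj AP), so they form a constituent.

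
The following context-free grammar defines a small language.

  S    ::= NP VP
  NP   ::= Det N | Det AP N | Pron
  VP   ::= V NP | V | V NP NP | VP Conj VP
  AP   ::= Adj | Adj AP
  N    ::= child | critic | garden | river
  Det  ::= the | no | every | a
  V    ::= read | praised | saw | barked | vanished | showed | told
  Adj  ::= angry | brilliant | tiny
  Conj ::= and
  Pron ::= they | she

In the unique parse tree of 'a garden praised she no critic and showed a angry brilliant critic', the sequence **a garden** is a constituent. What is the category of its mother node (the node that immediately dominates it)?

S
  NP
    Det: a
    N: garden
  VP
    VP
      V: praised
      NP
        Pron: she
      NP
        Det: no
        N: critic
    Conj: and
    VP
      V: showed
      NP
        Det: a
        AP
          Adj: angry
          AP
            Adj: brilliant
        N: critic
The span 'a garden' is the NP node built by NP → Det N.
Its mother is the S built by S → NP VP.

S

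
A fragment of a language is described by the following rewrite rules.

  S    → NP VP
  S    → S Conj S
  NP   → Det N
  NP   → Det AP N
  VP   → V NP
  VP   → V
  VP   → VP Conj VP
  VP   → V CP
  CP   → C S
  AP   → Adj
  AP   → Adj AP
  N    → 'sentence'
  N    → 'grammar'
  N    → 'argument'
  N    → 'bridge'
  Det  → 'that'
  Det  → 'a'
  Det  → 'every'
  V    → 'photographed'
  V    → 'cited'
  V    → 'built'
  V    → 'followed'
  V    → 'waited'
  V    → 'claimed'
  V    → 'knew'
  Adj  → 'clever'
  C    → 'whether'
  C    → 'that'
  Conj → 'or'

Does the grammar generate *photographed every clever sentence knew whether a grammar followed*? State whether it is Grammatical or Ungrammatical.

Ungrammatical

For S → NP VP, no prefix of the string parses as an NP. The alternative S rule S → S Conj S likewise has no satisfying split.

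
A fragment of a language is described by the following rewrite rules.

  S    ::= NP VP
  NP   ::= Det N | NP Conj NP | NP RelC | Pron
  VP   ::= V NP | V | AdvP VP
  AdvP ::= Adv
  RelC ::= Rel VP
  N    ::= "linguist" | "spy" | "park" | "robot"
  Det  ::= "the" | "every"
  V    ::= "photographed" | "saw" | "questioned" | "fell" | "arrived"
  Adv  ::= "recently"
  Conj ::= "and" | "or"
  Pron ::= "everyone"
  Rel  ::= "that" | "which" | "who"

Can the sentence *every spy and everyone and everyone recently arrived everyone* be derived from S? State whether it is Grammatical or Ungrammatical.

Grammatical

S
  NP
    NP
      Det: every
      N: spy
    Conj: and
    NP
      NP
        Pron: everyone
      Conj: and
      NP
        Pron: everyone
  VP
    AdvP
      Adv: recently
    VP
      V: arrived
      NP
        Pron: everyone
The bracketing above is licensed at every node by one of the given productions, with S at the root.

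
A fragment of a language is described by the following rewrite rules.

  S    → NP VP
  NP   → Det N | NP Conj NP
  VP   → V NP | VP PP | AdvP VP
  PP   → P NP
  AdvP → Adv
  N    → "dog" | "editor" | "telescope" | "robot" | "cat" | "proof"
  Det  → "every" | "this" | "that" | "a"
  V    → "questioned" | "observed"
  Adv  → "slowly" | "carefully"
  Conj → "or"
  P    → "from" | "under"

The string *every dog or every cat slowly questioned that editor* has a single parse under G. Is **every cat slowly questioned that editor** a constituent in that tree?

No

[S [NP [NP [Det every] [N dog]] [Conj or] [NP [Det every] [N cat]]] [VP [AdvP [Adv slowly]] [VP [V questioned] [NP [Det that] [N editor]]]]]
The smallest constituent containing 'every cat slowly questioned that editor' is the S spanning 'every dog or every cat slowly questioned that editor'; no single node in the tree dominates exactly the given words.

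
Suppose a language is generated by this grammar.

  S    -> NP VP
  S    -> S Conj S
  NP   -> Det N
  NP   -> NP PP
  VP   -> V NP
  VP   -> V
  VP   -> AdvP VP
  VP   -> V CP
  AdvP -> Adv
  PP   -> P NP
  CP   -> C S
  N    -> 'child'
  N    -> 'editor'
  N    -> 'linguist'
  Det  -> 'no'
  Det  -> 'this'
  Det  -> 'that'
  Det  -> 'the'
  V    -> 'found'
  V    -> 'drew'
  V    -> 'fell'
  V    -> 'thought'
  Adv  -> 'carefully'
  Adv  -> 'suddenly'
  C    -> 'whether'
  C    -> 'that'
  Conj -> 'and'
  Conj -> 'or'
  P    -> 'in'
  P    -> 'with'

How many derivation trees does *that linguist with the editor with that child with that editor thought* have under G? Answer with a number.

Two of the 5 distinct bracketings:
[S [NP [NP [Det that] [N linguist]] [PP [P with] [NP [NP [Det the] [N editor]] [PP [P with] [NP [NP [Det that] [N child]] [PP [P with] [NP [Det that] [N editor]]]]]]]] [VP [V thought]]]
[S [NP [NP [Det that] [N linguist]] [PP [P with] [NP [NP [NP [Det the] [N editor]] [PP [P with] [NP [Det that] [N child]]]] [PP [P with] [NP [Det that] [N editor]]]]]] [VP [V thought]]]
The trees differ in how a recursive rule is bracketed over the same span.

5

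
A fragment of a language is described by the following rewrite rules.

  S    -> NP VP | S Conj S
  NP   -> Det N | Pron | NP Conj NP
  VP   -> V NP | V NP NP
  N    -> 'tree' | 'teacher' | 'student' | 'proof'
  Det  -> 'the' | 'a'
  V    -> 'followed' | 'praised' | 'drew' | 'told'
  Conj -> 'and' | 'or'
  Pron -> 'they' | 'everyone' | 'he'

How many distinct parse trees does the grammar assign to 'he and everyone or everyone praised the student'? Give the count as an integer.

The two bracketings:
[S [NP [NP [Pron he]] [Conj and] [NP [NP [Pron everyone]] [Conj or] [NP [Pron everyone]]]] [VP [V praised] [NP [Det the] [N student]]]]
[S [NP [NP [NP [Pron he]] [Conj and] [NP [Pron everyone]]] [Conj or] [NP [Pron everyone]]] [VP [V praised] [NP [Det the] [N student]]]]
The trees differ in how a recursive rule is bracketed over the same span.

2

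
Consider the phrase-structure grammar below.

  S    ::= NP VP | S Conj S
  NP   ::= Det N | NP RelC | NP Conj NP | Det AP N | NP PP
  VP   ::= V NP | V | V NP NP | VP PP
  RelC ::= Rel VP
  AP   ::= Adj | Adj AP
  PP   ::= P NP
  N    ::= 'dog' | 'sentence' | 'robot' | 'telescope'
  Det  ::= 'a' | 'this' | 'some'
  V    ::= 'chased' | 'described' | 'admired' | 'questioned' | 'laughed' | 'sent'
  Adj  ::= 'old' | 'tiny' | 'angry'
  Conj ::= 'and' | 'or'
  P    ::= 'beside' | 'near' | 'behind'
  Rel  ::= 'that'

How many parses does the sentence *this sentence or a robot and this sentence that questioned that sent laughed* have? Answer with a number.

9

Two of the 9 distinct bracketings:
[S [NP [NP [NP [NP [Det this] [N sentence]] [Conj or] [NP [NP [Det a] [N robot]] [Conj and] [NP [Det this] [N sentence]]]] [RelC [Rel that] [VP [V questioned]]]] [RelC [Rel that] [VP [V sent]]]] [VP [V laughed]]]
[S [NP [NP [NP [NP [NP [Det this] [N sentence]] [Conj or] [NP [Det a] [N robot]]] [Conj and] [NP [Det this] [N sentence]]] [RelC [Rel that] [VP [V questioned]]]] [RelC [Rel that] [VP [V sent]]]] [VP [V laughed]]]
The trees differ in how a recursive rule is bracketed over the same span.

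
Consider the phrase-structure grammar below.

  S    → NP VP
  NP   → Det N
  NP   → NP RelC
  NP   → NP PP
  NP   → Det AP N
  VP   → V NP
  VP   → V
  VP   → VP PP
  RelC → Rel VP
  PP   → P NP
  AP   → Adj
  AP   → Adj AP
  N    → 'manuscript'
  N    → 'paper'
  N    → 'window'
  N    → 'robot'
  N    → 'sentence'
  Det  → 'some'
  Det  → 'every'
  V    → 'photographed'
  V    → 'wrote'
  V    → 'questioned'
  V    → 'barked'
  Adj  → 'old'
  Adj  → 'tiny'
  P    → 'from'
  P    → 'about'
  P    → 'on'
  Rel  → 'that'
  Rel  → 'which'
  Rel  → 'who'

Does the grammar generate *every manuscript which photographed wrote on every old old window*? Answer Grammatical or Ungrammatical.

S
  NP
    NP
      Det: every
      N: manuscript
    RelC
      Rel: which
      VP
        V: photographed
  VP
    VP
      V: wrote
    PP
      P: on
      NP
        Det: every
        AP
          Adj: old
          AP
            Adj: old
        N: window
The bracketing above is licensed at every node by one of the given productions, with S at the root.

Grammatical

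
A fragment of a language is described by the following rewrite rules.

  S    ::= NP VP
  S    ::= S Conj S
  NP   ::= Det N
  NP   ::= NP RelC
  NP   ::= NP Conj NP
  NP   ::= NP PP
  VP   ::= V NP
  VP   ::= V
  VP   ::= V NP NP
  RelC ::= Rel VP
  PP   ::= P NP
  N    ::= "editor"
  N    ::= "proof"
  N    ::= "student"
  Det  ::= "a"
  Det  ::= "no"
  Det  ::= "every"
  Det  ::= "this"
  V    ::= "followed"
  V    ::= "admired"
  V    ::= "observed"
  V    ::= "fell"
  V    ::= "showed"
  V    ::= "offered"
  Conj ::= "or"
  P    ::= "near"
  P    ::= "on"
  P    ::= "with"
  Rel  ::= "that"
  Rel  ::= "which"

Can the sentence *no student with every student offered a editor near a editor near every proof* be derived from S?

Grammatical

[S [NP [NP [Det no] [N student]] [PP [P with] [NP [Det every] [N student]]]] [VP [V offered] [NP [NP [Det a] [N editor]] [PP [P near] [NP [NP [Det a] [N editor]] [PP [P near] [NP [Det every] [N proof]]]]]]]]
Every word is introduced by a lexical rule and the phrasal rules combine the resulting categories into a single S.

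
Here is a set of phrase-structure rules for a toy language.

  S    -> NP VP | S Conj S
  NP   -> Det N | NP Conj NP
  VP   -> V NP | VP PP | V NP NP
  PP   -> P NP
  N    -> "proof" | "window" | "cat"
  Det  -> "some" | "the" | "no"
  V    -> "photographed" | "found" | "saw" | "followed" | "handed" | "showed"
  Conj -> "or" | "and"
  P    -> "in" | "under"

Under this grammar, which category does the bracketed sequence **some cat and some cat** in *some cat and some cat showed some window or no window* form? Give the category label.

S
  NP
    NP
      Det: some
      N: cat
    Conj: and
    NP
      Det: some
      N: cat
  VP
    V: showed
    NP
      NP
        Det: some
        N: window
      Conj: or
      NP
        Det: no
        N: window
The span 'some cat and some cat' is the NP node built by NP → NP Conj NP.

NP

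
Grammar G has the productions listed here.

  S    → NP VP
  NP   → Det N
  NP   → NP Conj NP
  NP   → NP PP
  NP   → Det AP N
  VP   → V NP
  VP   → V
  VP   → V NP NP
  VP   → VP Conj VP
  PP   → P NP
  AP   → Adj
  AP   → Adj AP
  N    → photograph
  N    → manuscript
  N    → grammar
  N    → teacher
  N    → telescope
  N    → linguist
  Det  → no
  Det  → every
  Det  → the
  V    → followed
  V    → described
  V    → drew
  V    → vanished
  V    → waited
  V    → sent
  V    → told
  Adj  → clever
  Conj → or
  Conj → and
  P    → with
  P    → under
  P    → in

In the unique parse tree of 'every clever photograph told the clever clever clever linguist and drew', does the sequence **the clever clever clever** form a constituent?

[S [NP [Det every] [AP [Adj clever]] [N photograph]] [VP [VP [V told] [NP [Det the] [AP [Adj clever] [AP [Adj clever] [AP [Adj clever]]]] [N linguist]]] [Conj and] [VP [V drew]]]]
The smallest constituent containing 'the clever clever clever' is the NP spanning 'the clever clever clever linguist'; no single node in the tree dominates exactly the given words.

No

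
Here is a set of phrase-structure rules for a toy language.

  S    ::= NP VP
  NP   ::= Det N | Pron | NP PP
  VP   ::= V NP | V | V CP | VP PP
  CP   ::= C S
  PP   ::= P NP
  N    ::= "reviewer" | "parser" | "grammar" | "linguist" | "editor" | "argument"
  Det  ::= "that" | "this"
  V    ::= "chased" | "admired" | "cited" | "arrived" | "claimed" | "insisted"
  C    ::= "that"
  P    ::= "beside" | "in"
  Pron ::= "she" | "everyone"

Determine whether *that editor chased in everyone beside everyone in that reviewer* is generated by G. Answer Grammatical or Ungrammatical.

[S [NP [Det that] [N editor]] [VP [VP [V chased]] [PP [P in] [NP [NP [Pron everyone]] [PP [P beside] [NP [NP [Pron everyone]] [PP [P in] [NP [Det that] [N reviewer]]]]]]]]]
The bracketing above is licensed at every node by one of the given productions, with S at the root.

Grammatical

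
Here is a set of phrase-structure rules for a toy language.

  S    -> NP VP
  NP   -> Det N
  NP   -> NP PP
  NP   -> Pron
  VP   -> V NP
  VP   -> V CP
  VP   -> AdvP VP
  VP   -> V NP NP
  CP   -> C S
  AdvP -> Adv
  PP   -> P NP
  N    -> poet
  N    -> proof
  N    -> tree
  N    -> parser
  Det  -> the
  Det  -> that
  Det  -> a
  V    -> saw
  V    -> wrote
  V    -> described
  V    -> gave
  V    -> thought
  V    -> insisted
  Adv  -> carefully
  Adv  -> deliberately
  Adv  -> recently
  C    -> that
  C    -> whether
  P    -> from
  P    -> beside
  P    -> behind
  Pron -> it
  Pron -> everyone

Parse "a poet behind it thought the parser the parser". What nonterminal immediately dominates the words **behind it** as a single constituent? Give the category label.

[S [NP [NP [Det a] [N poet]] [PP [P behind] [NP [Pron it]]]] [VP [V thought] [NP [Det the] [N parser]] [NP [Det the] [N parser]]]]
The span 'behind it' is the PP node built by PP → P NP.

PP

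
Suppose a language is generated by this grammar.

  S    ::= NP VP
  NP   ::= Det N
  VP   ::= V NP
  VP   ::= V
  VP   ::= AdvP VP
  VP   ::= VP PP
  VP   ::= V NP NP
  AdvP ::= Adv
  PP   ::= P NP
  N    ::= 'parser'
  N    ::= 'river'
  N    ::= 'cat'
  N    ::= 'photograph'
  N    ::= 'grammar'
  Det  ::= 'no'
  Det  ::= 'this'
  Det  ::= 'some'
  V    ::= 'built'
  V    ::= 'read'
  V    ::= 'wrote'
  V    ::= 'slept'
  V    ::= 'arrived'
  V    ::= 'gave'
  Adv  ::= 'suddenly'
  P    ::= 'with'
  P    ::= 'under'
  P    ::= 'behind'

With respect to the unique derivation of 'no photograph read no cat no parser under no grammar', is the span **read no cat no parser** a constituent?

Yes

[S [NP [Det no] [N photograph]] [VP [VP [V read] [NP [Det no] [N cat]] [NP [Det no] [N parser]]] [PP [P under] [NP [Det no] [N grammar]]]]]
The words 'read no cat no parser' are exhaustively dominated by a single VP node (built by VP → V NP NP), so they form a constituent.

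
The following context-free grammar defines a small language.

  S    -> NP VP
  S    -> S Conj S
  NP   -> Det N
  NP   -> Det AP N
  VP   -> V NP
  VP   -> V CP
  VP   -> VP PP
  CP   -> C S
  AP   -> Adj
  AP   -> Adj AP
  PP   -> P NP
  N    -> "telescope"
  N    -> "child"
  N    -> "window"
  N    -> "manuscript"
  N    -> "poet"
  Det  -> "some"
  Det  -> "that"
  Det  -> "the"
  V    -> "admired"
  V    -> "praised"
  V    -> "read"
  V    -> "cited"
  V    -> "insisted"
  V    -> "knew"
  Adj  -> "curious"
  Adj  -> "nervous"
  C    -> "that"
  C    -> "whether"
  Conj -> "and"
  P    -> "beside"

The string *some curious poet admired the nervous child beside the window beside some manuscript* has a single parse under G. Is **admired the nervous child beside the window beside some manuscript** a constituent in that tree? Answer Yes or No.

[S [NP [Det some] [AP [Adj curious]] [N poet]] [VP [VP [VP [V admired] [NP [Det the] [AP [Adj nervous]] [N child]]] [PP [P beside] [NP [Det the] [N window]]]] [PP [P beside] [NP [Det some] [N manuscript]]]]]
The words 'admired the nervous child beside the window beside some manuscript' are exhaustively dominated by a single VP node (built by VP → VP PP), so they form a constituent.

Yes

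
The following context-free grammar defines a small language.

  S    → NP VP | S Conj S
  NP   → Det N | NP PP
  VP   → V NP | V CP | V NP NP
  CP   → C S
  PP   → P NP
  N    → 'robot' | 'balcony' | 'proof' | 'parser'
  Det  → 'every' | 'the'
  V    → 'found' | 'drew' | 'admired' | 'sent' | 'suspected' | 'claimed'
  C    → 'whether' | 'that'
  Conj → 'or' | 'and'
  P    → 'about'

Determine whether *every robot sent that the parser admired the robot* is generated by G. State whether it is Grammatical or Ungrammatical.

Grammatical

S
  NP
    Det: every
    N: robot
  VP
    V: sent
    CP
      C: that
      S
        NP
          Det: the
          N: parser
        VP
          V: admired
          NP
            Det: the
            N: robot
The bracketing above is licensed at every node by one of the given productions, with S at the root.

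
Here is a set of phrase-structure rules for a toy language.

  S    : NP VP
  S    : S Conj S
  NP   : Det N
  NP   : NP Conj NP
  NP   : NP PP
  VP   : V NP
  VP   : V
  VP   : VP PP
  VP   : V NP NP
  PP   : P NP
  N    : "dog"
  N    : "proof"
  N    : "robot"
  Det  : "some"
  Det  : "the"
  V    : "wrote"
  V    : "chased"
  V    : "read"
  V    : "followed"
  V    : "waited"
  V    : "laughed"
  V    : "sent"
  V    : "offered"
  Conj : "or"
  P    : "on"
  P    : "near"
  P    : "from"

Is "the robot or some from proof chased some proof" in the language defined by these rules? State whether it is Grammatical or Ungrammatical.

A Det word can never sit immediately before a P word in any string this grammar generates, so the substring 'some from' rules out a derivation.

Ungrammatical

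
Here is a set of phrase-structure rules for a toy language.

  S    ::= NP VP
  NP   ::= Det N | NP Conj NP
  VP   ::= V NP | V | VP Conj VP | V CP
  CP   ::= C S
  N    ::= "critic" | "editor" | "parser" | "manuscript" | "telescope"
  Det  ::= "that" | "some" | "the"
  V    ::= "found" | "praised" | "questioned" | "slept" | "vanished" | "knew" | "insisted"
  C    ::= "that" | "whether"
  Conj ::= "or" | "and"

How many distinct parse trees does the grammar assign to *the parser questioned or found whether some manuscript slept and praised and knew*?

9

Two of the 9 distinct bracketings:
[S [NP [Det the] [N parser]] [VP [VP [V questioned]] [Conj or] [VP [VP [V found] [CP [C whether] [S [NP [Det some] [N manuscript]] [VP [V slept]]]]] [Conj and] [VP [VP [V praised]] [Conj and] [VP [V knew]]]]]]
[S [NP [Det the] [N parser]] [VP [VP [V questioned]] [Conj or] [VP [VP [VP [V found] [CP [C whether] [S [NP [Det some] [N manuscript]] [VP [V slept]]]]] [Conj and] [VP [V praised]]] [Conj and] [VP [V knew]]]]]
The trees differ in how a recursive rule is bracketed over the same span.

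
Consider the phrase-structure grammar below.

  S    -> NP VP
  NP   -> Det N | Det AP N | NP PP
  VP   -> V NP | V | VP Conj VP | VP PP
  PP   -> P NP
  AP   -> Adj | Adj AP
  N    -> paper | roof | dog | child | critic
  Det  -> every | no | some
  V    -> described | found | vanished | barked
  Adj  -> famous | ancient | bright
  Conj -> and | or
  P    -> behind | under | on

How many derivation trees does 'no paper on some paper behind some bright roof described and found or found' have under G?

4

Two of the 4 distinct bracketings:
[S [NP [NP [Det no] [N paper]] [PP [P on] [NP [NP [Det some] [N paper]] [PP [P behind] [NP [Det some] [AP [Adj bright]] [N roof]]]]]] [VP [VP [V described]] [Conj and] [VP [VP [V found]] [Conj or] [VP [V found]]]]]
[S [NP [NP [Det no] [N paper]] [PP [P on] [NP [NP [Det some] [N paper]] [PP [P behind] [NP [Det some] [AP [Adj bright]] [N roof]]]]]] [VP [VP [VP [V described]] [Conj and] [VP [V found]]] [Conj or] [VP [V found]]]]
The trees differ in how a recursive rule is bracketed over the same span.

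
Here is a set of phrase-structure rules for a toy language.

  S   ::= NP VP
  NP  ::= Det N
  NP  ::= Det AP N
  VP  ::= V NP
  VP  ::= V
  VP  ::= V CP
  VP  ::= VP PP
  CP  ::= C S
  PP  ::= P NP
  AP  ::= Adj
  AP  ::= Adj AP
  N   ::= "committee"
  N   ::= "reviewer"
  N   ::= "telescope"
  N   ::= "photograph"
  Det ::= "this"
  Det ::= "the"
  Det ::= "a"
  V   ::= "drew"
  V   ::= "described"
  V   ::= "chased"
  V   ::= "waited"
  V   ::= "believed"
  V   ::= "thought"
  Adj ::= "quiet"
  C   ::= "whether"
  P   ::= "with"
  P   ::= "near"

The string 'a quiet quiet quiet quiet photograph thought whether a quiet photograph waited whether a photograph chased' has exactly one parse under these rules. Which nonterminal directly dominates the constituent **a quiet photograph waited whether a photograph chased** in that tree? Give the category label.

CP

S
  NP
    Det: a
    AP
      Adj: quiet
      AP
        Adj: quiet
        AP
          Adj: quiet
          AP
            Adj: quiet
    N: photograph
  VP
    V: thought
    CP
      C: whether
      S
        NP
          Det: a
          AP
            Adj: quiet
          N: photograph
        VP
          V: waited
          CP
            C: whether
            S
              NP
                Det: a
                N: photograph
              VP
                V: chased
The span 'a quiet photograph waited whether a photograph chased' is the S node built by S → NP VP.
Its mother is the CP built by CP → C S.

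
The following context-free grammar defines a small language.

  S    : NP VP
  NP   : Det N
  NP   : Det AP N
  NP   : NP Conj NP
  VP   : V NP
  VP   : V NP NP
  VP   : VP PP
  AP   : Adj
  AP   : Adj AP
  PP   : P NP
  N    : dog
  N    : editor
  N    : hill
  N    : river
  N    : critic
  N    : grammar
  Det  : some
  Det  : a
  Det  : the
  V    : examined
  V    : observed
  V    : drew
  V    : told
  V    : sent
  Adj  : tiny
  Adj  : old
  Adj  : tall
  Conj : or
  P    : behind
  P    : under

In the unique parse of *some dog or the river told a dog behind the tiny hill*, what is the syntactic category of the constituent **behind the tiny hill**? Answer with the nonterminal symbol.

[S [NP [NP [Det some] [N dog]] [Conj or] [NP [Det the] [N river]]] [VP [VP [V told] [NP [Det a] [N dog]]] [PP [P behind] [NP [Det the] [AP [Adj tiny]] [N hill]]]]]
The span 'behind the tiny hill' is the PP node built by PP → P NP.

PP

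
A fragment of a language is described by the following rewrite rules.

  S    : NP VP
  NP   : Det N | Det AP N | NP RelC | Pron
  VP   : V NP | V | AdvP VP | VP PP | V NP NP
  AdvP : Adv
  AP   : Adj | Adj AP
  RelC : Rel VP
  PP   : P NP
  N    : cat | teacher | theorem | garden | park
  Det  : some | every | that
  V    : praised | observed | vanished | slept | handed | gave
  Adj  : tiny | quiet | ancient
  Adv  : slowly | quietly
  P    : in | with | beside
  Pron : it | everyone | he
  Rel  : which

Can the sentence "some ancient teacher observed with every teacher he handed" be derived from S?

For S → NP VP, the only prefix that parses as NP is 'some ancient teacher', but the remainder 'observed with every teacher he handed' is not a VP under these rules.

Ungrammatical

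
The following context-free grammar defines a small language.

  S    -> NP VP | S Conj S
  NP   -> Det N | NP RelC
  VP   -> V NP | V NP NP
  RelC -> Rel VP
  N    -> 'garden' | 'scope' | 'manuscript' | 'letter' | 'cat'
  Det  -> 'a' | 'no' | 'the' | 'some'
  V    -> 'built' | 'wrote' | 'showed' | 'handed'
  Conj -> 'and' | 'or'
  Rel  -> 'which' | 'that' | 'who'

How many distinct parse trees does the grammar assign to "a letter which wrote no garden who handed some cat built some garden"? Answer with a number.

The two bracketings:
[S [NP [NP [Det a] [N letter]] [RelC [Rel which] [VP [V wrote] [NP [NP [Det no] [N garden]] [RelC [Rel who] [VP [V handed] [NP [Det some] [N cat]]]]]]]] [VP [V built] [NP [Det some] [N garden]]]]
[S [NP [NP [NP [Det a] [N letter]] [RelC [Rel which] [VP [V wrote] [NP [Det no] [N garden]]]]] [RelC [Rel who] [VP [V handed] [NP [Det some] [N cat]]]]] [VP [V built] [NP [Det some] [N garden]]]]
The trees differ in how a recursive rule is bracketed over the same span.

2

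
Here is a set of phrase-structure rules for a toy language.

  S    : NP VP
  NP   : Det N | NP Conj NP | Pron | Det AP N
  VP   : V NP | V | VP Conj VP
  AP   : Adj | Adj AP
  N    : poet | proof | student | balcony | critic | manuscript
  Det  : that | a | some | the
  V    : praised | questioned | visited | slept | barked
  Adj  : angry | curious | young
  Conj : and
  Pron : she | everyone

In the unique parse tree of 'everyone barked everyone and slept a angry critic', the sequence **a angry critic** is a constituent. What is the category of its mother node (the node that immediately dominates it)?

VP

[S [NP [Pron everyone]] [VP [VP [V barked] [NP [Pron everyone]]] [Conj and] [VP [V slept] [NP [Det a] [AP [Adj angry]] [N critic]]]]]
The span 'a angry critic' is the NP node built by NP → Det AP N.
Its mother is the VP built by VP → V NP.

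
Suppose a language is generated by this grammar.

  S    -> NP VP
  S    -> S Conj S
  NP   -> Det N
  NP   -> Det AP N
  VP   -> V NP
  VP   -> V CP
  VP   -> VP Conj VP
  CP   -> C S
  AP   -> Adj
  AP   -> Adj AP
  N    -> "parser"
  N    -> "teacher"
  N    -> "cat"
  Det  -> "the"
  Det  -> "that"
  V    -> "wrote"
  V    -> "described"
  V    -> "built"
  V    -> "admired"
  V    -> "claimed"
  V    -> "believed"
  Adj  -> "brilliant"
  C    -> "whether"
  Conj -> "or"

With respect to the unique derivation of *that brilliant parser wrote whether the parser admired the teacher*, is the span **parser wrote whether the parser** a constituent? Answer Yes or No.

[S [NP [Det that] [AP [Adj brilliant]] [N parser]] [VP [V wrote] [CP [C whether] [S [NP [Det the] [N parser]] [VP [V admired] [NP [Det the] [N teacher]]]]]]]
The smallest constituent containing 'parser wrote whether the parser' is the S spanning 'that brilliant parser wrote whether the parser admired the teacher'; no single node in the tree dominates exactly the given words.

No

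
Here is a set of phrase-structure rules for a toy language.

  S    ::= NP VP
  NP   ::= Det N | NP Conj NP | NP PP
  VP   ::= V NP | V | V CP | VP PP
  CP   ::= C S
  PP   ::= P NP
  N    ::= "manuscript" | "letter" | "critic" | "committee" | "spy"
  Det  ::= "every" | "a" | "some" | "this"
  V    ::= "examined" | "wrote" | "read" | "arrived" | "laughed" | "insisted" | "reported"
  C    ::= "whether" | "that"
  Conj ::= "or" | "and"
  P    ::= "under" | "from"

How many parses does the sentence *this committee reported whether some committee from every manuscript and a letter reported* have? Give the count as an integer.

The two bracketings:
[S [NP [Det this] [N committee]] [VP [V reported] [CP [C whether] [S [NP [NP [NP [Det some] [N committee]] [PP [P from] [NP [Det every] [N manuscript]]]] [Conj and] [NP [Det a] [N letter]]] [VP [V reported]]]]]]
[S [NP [Det this] [N committee]] [VP [V reported] [CP [C whether] [S [NP [NP [Det some] [N committee]] [PP [P from] [NP [NP [Det every] [N manuscript]] [Conj and] [NP [Det a] [N letter]]]]] [VP [V reported]]]]]]
The trees differ in how a recursive rule is bracketed over the same span.

2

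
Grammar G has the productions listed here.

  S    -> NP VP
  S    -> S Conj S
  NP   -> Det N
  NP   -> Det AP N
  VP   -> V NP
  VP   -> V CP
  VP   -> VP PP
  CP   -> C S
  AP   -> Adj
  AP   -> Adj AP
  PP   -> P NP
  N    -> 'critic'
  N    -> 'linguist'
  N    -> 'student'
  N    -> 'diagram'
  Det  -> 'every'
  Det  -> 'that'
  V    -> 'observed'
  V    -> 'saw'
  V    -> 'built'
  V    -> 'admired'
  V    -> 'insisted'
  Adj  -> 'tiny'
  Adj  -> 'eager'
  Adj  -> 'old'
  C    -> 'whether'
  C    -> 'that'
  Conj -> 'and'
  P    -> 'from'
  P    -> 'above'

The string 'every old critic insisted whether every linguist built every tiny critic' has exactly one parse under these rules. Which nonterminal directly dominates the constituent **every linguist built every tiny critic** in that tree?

[S [NP [Det every] [AP [Adj old]] [N critic]] [VP [V insisted] [CP [C whether] [S [NP [Det every] [N linguist]] [VP [V built] [NP [Det every] [AP [Adj tiny]] [N critic]]]]]]]
The span 'every linguist built every tiny critic' is the S node built by S → NP VP.
Its mother is the CP built by CP → C S.

CP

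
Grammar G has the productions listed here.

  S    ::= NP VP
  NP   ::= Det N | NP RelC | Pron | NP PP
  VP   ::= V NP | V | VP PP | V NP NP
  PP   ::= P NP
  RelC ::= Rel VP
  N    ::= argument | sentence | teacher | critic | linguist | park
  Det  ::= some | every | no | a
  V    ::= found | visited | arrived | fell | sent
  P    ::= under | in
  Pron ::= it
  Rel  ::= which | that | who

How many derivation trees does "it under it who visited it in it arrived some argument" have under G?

7

Two of the 7 distinct bracketings:
[S [NP [NP [NP [Pron it]] [PP [P under] [NP [Pron it]]]] [RelC [Rel who] [VP [V visited] [NP [NP [Pron it]] [PP [P in] [NP [Pron it]]]]]]] [VP [V arrived] [NP [Det some] [N argument]]]]
[S [NP [NP [NP [Pron it]] [PP [P under] [NP [Pron it]]]] [RelC [Rel who] [VP [VP [V visited] [NP [Pron it]]] [PP [P in] [NP [Pron it]]]]]] [VP [V arrived] [NP [Det some] [N argument]]]]
The difference turns on whether VP → VP PP is used at the relevant span, versus an alternative expansion of VP.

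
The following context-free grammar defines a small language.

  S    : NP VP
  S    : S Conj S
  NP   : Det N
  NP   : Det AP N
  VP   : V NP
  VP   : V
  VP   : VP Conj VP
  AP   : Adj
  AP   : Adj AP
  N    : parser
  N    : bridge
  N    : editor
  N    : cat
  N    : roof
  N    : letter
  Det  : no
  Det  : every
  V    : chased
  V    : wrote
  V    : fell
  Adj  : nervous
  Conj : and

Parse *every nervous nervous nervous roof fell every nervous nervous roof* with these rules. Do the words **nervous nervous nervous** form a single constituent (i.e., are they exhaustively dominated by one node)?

[S [NP [Det every] [AP [Adj nervous] [AP [Adj nervous] [AP [Adj nervous]]]] [N roof]] [VP [V fell] [NP [Det every] [AP [Adj nervous] [AP [Adj nervous]]] [N roof]]]]
The words 'nervous nervous nervous' are exhaustively dominated by a single AP node (built by AP → Adj AP), so they form a constituent.

Yes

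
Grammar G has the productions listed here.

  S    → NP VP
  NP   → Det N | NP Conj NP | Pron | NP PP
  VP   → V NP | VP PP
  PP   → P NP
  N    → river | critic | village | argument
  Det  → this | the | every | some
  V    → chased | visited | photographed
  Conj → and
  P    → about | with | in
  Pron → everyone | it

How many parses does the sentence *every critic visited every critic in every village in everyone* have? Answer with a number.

5

Two of the 5 distinct bracketings:
[S [NP [Det every] [N critic]] [VP [V visited] [NP [NP [Det every] [N critic]] [PP [P in] [NP [NP [Det every] [N village]] [PP [P in] [NP [Pron everyone]]]]]]]]
[S [NP [Det every] [N critic]] [VP [V visited] [NP [NP [NP [Det every] [N critic]] [PP [P in] [NP [Det every] [N village]]]] [PP [P in] [NP [Pron everyone]]]]]]
The trees differ in how a recursive rule is bracketed over the same span.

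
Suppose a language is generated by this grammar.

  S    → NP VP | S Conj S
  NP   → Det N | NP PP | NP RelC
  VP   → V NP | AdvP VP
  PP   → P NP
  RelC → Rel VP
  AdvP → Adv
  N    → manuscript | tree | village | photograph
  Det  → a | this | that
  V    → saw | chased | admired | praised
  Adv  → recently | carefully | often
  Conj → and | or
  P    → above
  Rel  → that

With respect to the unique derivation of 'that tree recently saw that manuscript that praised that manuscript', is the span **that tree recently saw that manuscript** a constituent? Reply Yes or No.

No

[S [NP [Det that] [N tree]] [VP [AdvP [Adv recently]] [VP [V saw] [NP [NP [Det that] [N manuscript]] [RelC [Rel that] [VP [V praised] [NP [Det that] [N manuscript]]]]]]]]
The smallest constituent containing 'that tree recently saw that manuscript' is the S spanning 'that tree recently saw that manuscript that praised that manuscript'; no single node in the tree dominates exactly the given words.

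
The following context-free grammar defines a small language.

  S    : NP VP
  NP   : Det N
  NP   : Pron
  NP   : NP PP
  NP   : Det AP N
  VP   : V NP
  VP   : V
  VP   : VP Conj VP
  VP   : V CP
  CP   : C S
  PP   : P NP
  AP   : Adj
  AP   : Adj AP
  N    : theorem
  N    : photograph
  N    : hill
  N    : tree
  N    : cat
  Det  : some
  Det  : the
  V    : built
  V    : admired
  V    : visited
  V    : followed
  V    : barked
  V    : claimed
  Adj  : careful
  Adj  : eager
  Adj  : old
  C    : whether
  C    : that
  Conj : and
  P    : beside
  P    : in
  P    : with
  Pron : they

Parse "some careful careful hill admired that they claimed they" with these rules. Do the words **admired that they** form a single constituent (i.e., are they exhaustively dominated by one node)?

No

[S [NP [Det some] [AP [Adj careful] [AP [Adj careful]]] [N hill]] [VP [V admired] [CP [C that] [S [NP [Pron they]] [VP [V claimed] [NP [Pron they]]]]]]]
The smallest constituent containing 'admired that they' is the VP spanning 'admired that they claimed they'; no single node in the tree dominates exactly the given words.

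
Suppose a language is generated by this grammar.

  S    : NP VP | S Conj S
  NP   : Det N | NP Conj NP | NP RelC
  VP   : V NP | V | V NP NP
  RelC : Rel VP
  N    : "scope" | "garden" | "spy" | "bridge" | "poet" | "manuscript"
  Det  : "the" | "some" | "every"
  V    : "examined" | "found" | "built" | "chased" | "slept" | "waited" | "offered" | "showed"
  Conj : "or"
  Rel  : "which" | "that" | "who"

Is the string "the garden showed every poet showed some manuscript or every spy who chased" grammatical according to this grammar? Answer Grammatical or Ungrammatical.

Ungrammatical

For S → NP VP, the only prefix that parses as NP is 'the garden', but the remainder 'showed every poet showed some manuscript or every spy who chased' is not a VP under these rules. The alternative S rule S → S Conj S likewise has no satisfying split.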